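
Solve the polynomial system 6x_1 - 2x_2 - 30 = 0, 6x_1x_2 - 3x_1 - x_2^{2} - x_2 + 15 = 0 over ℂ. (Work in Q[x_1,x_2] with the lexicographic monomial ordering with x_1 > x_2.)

Compute a lex Gröbner basis by Buchberger's algorithm.
f_1 = 6x_1 - 2x_2 - 30, LT = x_1.
f_2 = 6x_1x_2 - 3x_1 - x_2^{2} - x_2 + 15, LT = x_1x_2.

S(f_1,f_2): lcm = x_1x_2. S = \tfrac{1}{2}x_1 - \tfrac{1}{6}x_2^{2} - \tfrac{29}{6}x_2 - \tfrac{5}{2}.
  leading term x_1: subtract (\tfrac{1}{12})·f_1 from \tfrac{1}{2}x_1 - \tfrac{1}{6}x_2^{2} - \tfrac{29}{6}x_2 - \tfrac{5}{2} → -\tfrac{1}{6}x_2^{2} - \tfrac{14}{3}x_2
  leading term x_2^{2}: no divisor's leading term divides it; move -\tfrac{1}{6}x_2^{2} to the remainder.
  leading term x_2: no divisor's leading term divides it; move -\tfrac{14}{3}x_2 to the remainder.
  remainder -\tfrac{1}{6}x_2^{2} - \tfrac{14}{3}x_2 ≠ 0; add h_3 = -\tfrac{1}{6}x_2^{2} - \tfrac{14}{3}x_2 to the basis.

The other S-polynomials (S(f_1,h_3), S(f_2,h_3)) all reduce to 0 modulo the current basis, so we have a Gröbner basis.
Inter-reduce: drop elements whose leading term is divisible by another's, tail-reduce, and make monic.
Reduced Gröbner basis: {x_1 - \tfrac{1}{3}x_2 - 5, x_2^{2} + 28x_2}.

Since the basis is lex-ordered, x_2^{2} + 28x_2 is univariate in x_2. Its roots are {-28, 0}. Back-substituting each root into the other basis elements fixes the other coordinates.
  x_2 = -28: the earlier basis element becomes x_1 + \tfrac{13}{3} = 0, giving x_1 = -13/3 — point (-13/3, -28).
  x_2 = 0: the earlier basis element becomes x_1 - 5 = 0, giving x_1 = 5 — point (5, 0).

{(-13/3, -28), (5, 0)}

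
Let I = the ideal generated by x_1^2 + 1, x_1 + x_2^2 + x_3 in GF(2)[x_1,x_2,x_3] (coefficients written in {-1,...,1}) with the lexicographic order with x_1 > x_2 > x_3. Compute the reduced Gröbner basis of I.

f_1 = x_1^2 + 1, LT = x_1^2.
f_2 = x_1 + x_2^2 + x_3, LT = x_1.

S(f_1,f_2): lcm = x_1^2. S = x_1x_2^2 + x_1x_3 + 1.
  leading term x_1x_2^2: subtract (x_2^2)·f_2 from x_1x_2^2 + x_1x_3 + 1 → x_1x_3 + x_2^4 + x_2^2x_3 + 1
  leading term x_1x_3: subtract (x_3)·f_2 from x_1x_3 + x_2^4 + x_2^2x_3 + 1 → x_2^4 + x_3^2 + 1
  leading term x_2^4: no divisor's leading term divides it; move x_2^4 to the remainder.
  leading term x_3^2: no divisor's leading term divides it; move x_3^2 to the remainder.
  leading term 1: no divisor's leading term divides it; move 1 to the remainder.
  remainder x_2^4 + x_3^2 + 1 ≠ 0; add g_3 = x_2^4 + x_3^2 + 1 to the basis.

The other S-polynomials (S(f_1,g_3), S(f_2,g_3)) all reduce to 0 modulo the current basis, so we have a Gröbner basis.
Inter-reduce: drop elements whose leading term is divisible by another's, tail-reduce, and make monic.

G = {x_1 + x_2^2 + x_3, x_2^4 + x_3^2 + 1}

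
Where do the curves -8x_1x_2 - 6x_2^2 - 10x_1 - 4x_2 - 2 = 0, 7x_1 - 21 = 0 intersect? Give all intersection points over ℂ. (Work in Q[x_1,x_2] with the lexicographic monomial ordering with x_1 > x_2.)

Compute a lex Gröbner basis by Buchberger's algorithm.
f_1 = -8x_1x_2 - 10x_1 - 6x_2^2 - 4x_2 - 2, LT = x_1x_2.
f_2 = 7x_1 - 21, LT = x_1.

S(f_1,f_2): lcm = x_1x_2. S = 5/4x_1 + 3/4x_2^2 + 7/2x_2 + 1/4.
  reduce S modulo (f_1, f_2):
  remainder 3/4x_2^2 + 7/2x_2 + 4 ≠ 0; add h_3 = 3/4x_2^2 + 7/2x_2 + 4 to the basis.

The other S-polynomials (S(f_1,h_3), S(f_2,h_3)) all reduce to 0 modulo the current basis, so we have a Gröbner basis.
Inter-reduce: drop elements whose leading term is divisible by another's, tail-reduce, and make monic.
Reduced Gröbner basis: {x_1 - 3, x_2^2 + 14/3x_2 + 16/3}.

Since the basis is lex-ordered, x_2^2 + 14/3x_2 + 16/3 is univariate in x_2. Its roots are {-8/3, -2}. Back-substituting each root into the other basis elements fixes the other coordinates.
  x_2 = -8/3: the earlier basis element becomes x_1 - 3 = 0, giving x_1 = 3 — point (3, -8/3).
  x_2 = -2: the earlier basis element becomes x_1 - 3 = 0, giving x_1 = 3 — point (3, -2).

{(3, -8/3), (3, -2)}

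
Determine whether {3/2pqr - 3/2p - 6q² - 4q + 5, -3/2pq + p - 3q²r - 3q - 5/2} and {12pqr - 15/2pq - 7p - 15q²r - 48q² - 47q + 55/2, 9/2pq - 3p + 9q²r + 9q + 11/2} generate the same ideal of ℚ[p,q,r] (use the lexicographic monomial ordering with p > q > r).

No, the ideals differ.

Since reduced Gröbner bases are canonical representatives of ideals under a given ordering, it suffices to compute and compare them.
Buchberger on the first generating set:
f_1 = 3/2pqr - 3/2p - 6q² - 4q + 5, LT = pqr.
f_2 = -3/2pq + p - 3q²r - 3q - 5/2, LT = pq.

S(f_1,f_2): lcm = pqr. S = ⅔pr - p - 2q²r² - 4q² - 2qr - 8/3q - 5/3r + 10/3.
  reduce S modulo (f_1, f_2):
  remainder ⅔pr - p - 2q²r² - 4q² - 2qr - 8/3q - 5/3r + 10/3 ≠ 0; add g_3 = ⅔pr - p - 2q²r² - 4q² - 2qr - 8/3q - 5/3r + 10/3 to the basis.

S(f_1,g_3): lcm = pqr. S = 3/2pq - p + 3q³r² + 6q³ + 3q²r + 5/2qr - 23/3q + 10/3.
  reduce S modulo (f_1, f_2, g_3):
  remainder 3q³r² + 6q³ + 5/2qr - 32/3q + ⅚ ≠ 0; add g_4 = 3q³r² + 6q³ + 5/2qr - 32/3q + ⅚ to the basis.

The other S-polynomials (S(f_2,g_3), S(f_1,g_4), S(f_2,g_4), S(g_3,g_4)) all reduce to 0 modulo the current basis, so we have a Gröbner basis.
Inter-reduce: drop elements whose leading term is divisible by another's, tail-reduce, and make monic.
Reduced Gröbner basis: {pq - ⅔p + 2q²r + 2q + 5/3, pr - 3/2p - 3q²r² - 6q² - 3qr - 4q - 5/2r + 5, q³r² + 2q³ + ⅚qr - 32/9q + 5/18}.

Buchberger on the second generating set:
h_1 = 12pqr - 15/2pq - 7p - 15q²r - 48q² - 47q + 55/2, LT = pqr.
h_2 = 9/2pq - 3p + 9q²r + 9q + 11/2, LT = pq.

S(h_1,h_2): lcm = pqr. S = -⅝pq + ⅔pr - 7/12p - 2q²r² - 5/4q²r - 4q² - 2qr - 47/12q - 11/9r + 55/24.
  reduce S modulo (h_1, h_2):
  remainder ⅔pr - p - 2q²r² - 4q² - 2qr - 8/3q - 11/9r + 55/18 ≠ 0; add k_3 = ⅔pr - p - 2q²r² - 4q² - 2qr - 8/3q - 11/9r + 55/18 to the basis.

S(h_1,k_3): lcm = pqr. S = ⅞pq - 7/12p + 3q³r² + 6q³ + 7/4q²r + 11/6qr - 17/2q + 55/24.
  reduce S modulo (h_1, h_2, k_3):
  remainder 3q³r² + 6q³ + 11/6qr - 41/4q + 11/9 ≠ 0; add k_4 = 3q³r² + 6q³ + 11/6qr - 41/4q + 11/9 to the basis.

The other S-polynomials (S(h_2,k_3), S(h_1,k_4), S(h_2,k_4), S(k_3,k_4)) all reduce to 0 modulo the current basis, so we have a Gröbner basis.
Inter-reduce: drop elements whose leading term is divisible by another's, tail-reduce, and make monic.
Reduced Gröbner basis: {pq - ⅔p + 2q²r + 2q + 11/9, pr - 3/2p - 3q²r² - 6q² - 3qr - 4q - 11/6r + 55/12, q³r² + 2q³ + 11/18qr - 41/12q + 11/27}.

Since the reduced bases disagree, the two ideals are not the same.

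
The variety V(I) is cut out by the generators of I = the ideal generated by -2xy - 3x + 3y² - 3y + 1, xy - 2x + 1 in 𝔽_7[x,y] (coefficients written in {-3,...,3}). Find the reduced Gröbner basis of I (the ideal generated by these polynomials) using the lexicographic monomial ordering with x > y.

G = {x + 2y + 2, y² - y + 1}

f_1 = -2xy - 3x + 3y² - 3y + 1, LT = xy.
f_2 = xy - 2x + 1, LT = xy.

S(f_1,f_2): lcm = xy. S = 2y² - 2y + 2.
  leading term y²: no divisor's leading term divides it; move 2y² to the remainder.
  leading term y: no divisor's leading term divides it; move -2y to the remainder.
  leading term 1: no divisor's leading term divides it; move 2 to the remainder.
  remainder 2y² - 2y + 2 ≠ 0; add g_3 = 2y² - 2y + 2 to the basis.

S(f_1,g_3): lcm = xy². S = -xy - x + 2y³ - 2y² + 3y.
  leading term xy: subtract (-3)·f_1 from -xy - x + 2y³ - 2y² + 3y → -3x + 2y³ + y + 3
  leading term x: no divisor's leading term divides it; move -3x to the remainder.
  leading term y³: subtract (y)·g_3 from 2y³ + y + 3 → 2y² - y + 3
  leading term y²: subtract (1)·g_3 from 2y² - y + 3 → y + 1
  leading term y: no divisor's leading term divides it; move y to the remainder.
  leading term 1: no divisor's leading term divides it; move 1 to the remainder.
  remainder -3x + y + 1 ≠ 0; add g_4 = -3x + y + 1 to the basis.

The other S-polynomials (S(f_2,g_3), S(f_1,g_4), S(f_2,g_4), S(g_3,g_4)) all reduce to 0 modulo the current basis, so we have a Gröbner basis.
Inter-reduce: drop elements whose leading term is divisible by another's, tail-reduce, and make monic.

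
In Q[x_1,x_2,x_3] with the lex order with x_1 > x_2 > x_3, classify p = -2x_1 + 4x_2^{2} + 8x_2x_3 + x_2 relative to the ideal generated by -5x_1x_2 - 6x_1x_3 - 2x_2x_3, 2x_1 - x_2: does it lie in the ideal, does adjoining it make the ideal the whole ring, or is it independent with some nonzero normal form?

-2x_1 + 4x_2^{2} + 8x_2x_3 + x_2 lies in I (it reduces to 0).

First compute the reduced Gröbner basis of I by Buchberger's algorithm.
f_1 = -5x_1x_2 - 6x_1x_3 - 2x_2x_3, LT = x_1x_2.
f_2 = 2x_1 - x_2, LT = x_1.

S(f_1,f_2): lcm = x_1x_2. S = \tfrac{6}{5}x_1x_3 + \tfrac{1}{2}x_2^{2} + \tfrac{2}{5}x_2x_3.
  leading term x_1x_3: subtract (\tfrac{3}{5}x_3)·f_2 from \tfrac{6}{5}x_1x_3 + \tfrac{1}{2}x_2^{2} + \tfrac{2}{5}x_2x_3 → \tfrac{1}{2}x_2^{2} + x_2x_3
  leading term x_2^{2}: no divisor's leading term divides it; move \tfrac{1}{2}x_2^{2} to the remainder.
  leading term x_2x_3: no divisor's leading term divides it; move x_2x_3 to the remainder.
  remainder \tfrac{1}{2}x_2^{2} + x_2x_3 ≠ 0; add h_3 = \tfrac{1}{2}x_2^{2} + x_2x_3 to the basis.

S(f_1,h_3): lcm = x_1x_2^{2}. S = -\tfrac{4}{5}x_1x_2x_3 + \tfrac{2}{5}x_2^{2}x_3.
  leading term x_1x_2x_3: subtract (\tfrac{4}{25}x_3)·f_1 from -\tfrac{4}{5}x_1x_2x_3 + \tfrac{2}{5}x_2^{2}x_3 → \tfrac{24}{25}x_1x_3^{2} + \tfrac{2}{5}x_2^{2}x_3 + \tfrac{8}{25}x_2x_3^{2}
  leading term x_1x_3^{2}: subtract (\tfrac{12}{25}x_3^{2})·f_2 from \tfrac{24}{25}x_1x_3^{2} + \tfrac{2}{5}x_2^{2}x_3 + \tfrac{8}{25}x_2x_3^{2} → \tfrac{2}{5}x_2^{2}x_3 + \tfrac{4}{5}x_2x_3^{2}
  leading term x_2^{2}x_3: subtract (\tfrac{4}{5}x_3)·h_3 from \tfrac{2}{5}x_2^{2}x_3 + \tfrac{4}{5}x_2x_3^{2} → 0
  remainder 0.

S(f_2,h_3): leading monomials are coprime, so the S-polynomial reduces to 0 (Buchberger's first criterion).
Every S-polynomial of the final basis reduces to 0, so we have a Gröbner basis.
Inter-reduce: drop elements whose leading term is divisible by another's, tail-reduce, and make monic.
Reduced Gröbner basis: {x_1 - \tfrac{1}{2}x_2, x_2^{2} + 2x_2x_3}.
Label its elements g_1 = x_1 - \tfrac{1}{2}x_2, g_2 = x_2^{2} + 2x_2x_3.

Reduce p = -2x_1 + 4x_2^{2} + 8x_2x_3 + x_2 modulo G:
  leading term x_1: subtract (-2)·g_1 from -2x_1 + 4x_2^{2} + 8x_2x_3 + x_2 → 4x_2^{2} + 8x_2x_3
  leading term x_2^{2}: subtract (4)·g_2 from 4x_2^{2} + 8x_2x_3 → 0
  normal form = 0.
Since the normal form is 0, p ∈ I.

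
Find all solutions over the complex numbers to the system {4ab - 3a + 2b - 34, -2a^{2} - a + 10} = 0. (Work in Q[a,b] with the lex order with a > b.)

{(-5/2, -53/16), (2, 4)}

Compute a lex Gröbner basis by Buchberger's algorithm.
f_1 = 4ab - 3a + 2b - 34, LT = ab.
f_2 = -2a^{2} - a + 10, LT = a^{2}.

S(f_1,f_2): lcm = a^{2}b. S = -\tfrac{3}{4}a^{2} - \tfrac{17}{2}a + 5b.
  reduce S modulo (f_1, f_2):
  remainder -\tfrac{65}{8}a + 5b - \tfrac{15}{4} ≠ 0; add h_3 = -\tfrac{65}{8}a + 5b - \tfrac{15}{4} to the basis.

S(f_1,h_3): lcm = ab. S = -\tfrac{3}{4}a + \tfrac{8}{13}b^{2} + \tfrac{1}{26}b - \tfrac{17}{2}.
  reduce S modulo (f_1, f_2, h_3):
  remainder \tfrac{8}{13}b^{2} - \tfrac{11}{26}b - \tfrac{106}{13} ≠ 0; add h_4 = \tfrac{8}{13}b^{2} - \tfrac{11}{26}b - \tfrac{106}{13} to the basis.

The other S-polynomials (S(f_2,h_3), S(f_1,h_4), S(f_2,h_4), S(h_3,h_4)) all reduce to 0 modulo the current basis, so we have a Gröbner basis.
Inter-reduce: drop elements whose leading term is divisible by another's, tail-reduce, and make monic.
Reduced Gröbner basis: {a - \tfrac{8}{13}b + \tfrac{6}{13}, b^{2} - \tfrac{11}{16}b - \tfrac{53}{4}}.

From the last basis element, b^{2} - \tfrac{11}{16}b - \tfrac{53}{4} = 0, so b takes values in {-53/16, 4}. Each choice, substituted upward through the basis, yields the corresponding point(s) of the solution set.
  b = -53/16: the earlier basis element becomes a + \tfrac{5}{2} = 0, giving a = -5/2 — point (-5/2, -53/16).
  b = 4: the earlier basis element becomes a - 2 = 0, giving a = 2 — point (2, 4).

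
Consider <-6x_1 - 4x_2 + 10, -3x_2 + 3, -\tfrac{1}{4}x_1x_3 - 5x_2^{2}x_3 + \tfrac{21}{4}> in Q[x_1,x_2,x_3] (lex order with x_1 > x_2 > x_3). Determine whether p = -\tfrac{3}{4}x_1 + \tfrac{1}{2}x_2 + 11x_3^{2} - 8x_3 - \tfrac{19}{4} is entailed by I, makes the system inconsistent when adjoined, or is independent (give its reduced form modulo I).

Adjoining -\tfrac{3}{4}x_1 + \tfrac{1}{2}x_2 + 11x_3^{2} - 8x_3 - \tfrac{19}{4} makes the ideal the whole ring: the system is inconsistent.

First compute the reduced Gröbner basis of I by Buchberger's algorithm.
f_1 = -6x_1 - 4x_2 + 10, LT = x_1.
f_2 = -3x_2 + 3, LT = x_2.
f_3 = -\tfrac{1}{4}x_1x_3 - 5x_2^{2}x_3 + \tfrac{21}{4}, LT = x_1x_3.

S(f_1,f_3): lcm = x_1x_3. S = -20x_2^{2}x_3 + \tfrac{2}{3}x_2x_3 - \tfrac{5}{3}x_3 + 21.
  leading term x_2^{2}x_3: subtract (\tfrac{20}{3}x_2x_3)·f_2 from -20x_2^{2}x_3 + \tfrac{2}{3}x_2x_3 - \tfrac{5}{3}x_3 + 21 → -\tfrac{58}{3}x_2x_3 - \tfrac{5}{3}x_3 + 21
  leading term x_2x_3: subtract (\tfrac{58}{9}x_3)·f_2 from -\tfrac{58}{3}x_2x_3 - \tfrac{5}{3}x_3 + 21 → -21x_3 + 21
  leading term x_3: no divisor's leading term divides it; move -21x_3 to the remainder.
  leading term 1: no divisor's leading term divides it; move 21 to the remainder.
  remainder -21x_3 + 21 ≠ 0; add h_4 = -21x_3 + 21 to the basis.

The other S-polynomials (S(f_1,f_2), S(f_2,f_3), S(f_1,h_4), S(f_2,h_4), S(f_3,h_4)) all reduce to 0 modulo the current basis, so we have a Gröbner basis.
Inter-reduce: drop elements whose leading term is divisible by another's, tail-reduce, and make monic.
Reduced Gröbner basis: {x_1 - 1, x_2 - 1, x_3 - 1}.
Label its elements g_1 = x_1 - 1, g_2 = x_2 - 1, g_3 = x_3 - 1.

Reduce p = -\tfrac{3}{4}x_1 + \tfrac{1}{2}x_2 + 11x_3^{2} - 8x_3 - \tfrac{19}{4} modulo G:
  leading term x_1: subtract (-\tfrac{3}{4})·g_1 from -\tfrac{3}{4}x_1 + \tfrac{1}{2}x_2 + 11x_3^{2} - 8x_3 - \tfrac{19}{4} → \tfrac{1}{2}x_2 + 11x_3^{2} - 8x_3 - \tfrac{11}{2}
  leading term x_2: subtract (\tfrac{1}{2})·g_2 from \tfrac{1}{2}x_2 + 11x_3^{2} - 8x_3 - \tfrac{11}{2} → 11x_3^{2} - 8x_3 - 5
  leading term x_3^{2}: subtract (11x_3)·g_3 from 11x_3^{2} - 8x_3 - 5 → 3x_3 - 5
  leading term x_3: subtract (3)·g_3 from 3x_3 - 5 → -2
  leading term 1: no divisor's leading term divides it; move -2 to the remainder.
  normal form = -2.
The normal form is nonzero, so p ∉ I. Since p minus its normal form lies in I, I + (p) = I + (r) where r = -2; decide whether this ideal is the whole ring.
Here r = -2 is a nonzero constant, hence a unit: 1 ∈ I + (p), the Gröbner basis of I + (p) is {1}, and the enlarged system has no common solution — adjoining p is inconsistent.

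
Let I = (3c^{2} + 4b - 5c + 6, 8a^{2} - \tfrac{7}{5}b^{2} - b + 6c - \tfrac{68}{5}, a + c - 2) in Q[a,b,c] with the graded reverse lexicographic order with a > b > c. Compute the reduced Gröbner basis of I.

f_1 = 3c^{2} + 4b - 5c + 6, LT = c^{2}.
f_2 = 8a^{2} - \tfrac{7}{5}b^{2} - b + 6c - \tfrac{68}{5}, LT = a^{2}.
f_3 = a + c - 2, LT = a.

S(f_2,f_3): lcm = a^{2}. S = -\tfrac{7}{40}b^{2} - ac + 2a - \tfrac{1}{8}b + \tfrac{3}{4}c - \tfrac{17}{10}.
  leading term b^{2}: no divisor's leading term divides it; move -\tfrac{7}{40}b^{2} to the remainder.
  leading term ac: subtract (-c)·f_3 from -ac + 2a - \tfrac{1}{8}b + \tfrac{3}{4}c - \tfrac{17}{10} → c^{2} + 2a - \tfrac{1}{8}b - \tfrac{5}{4}c - \tfrac{17}{10}
  leading term c^{2}: subtract (\tfrac{1}{3})·f_1 from c^{2} + 2a - \tfrac{1}{8}b - \tfrac{5}{4}c - \tfrac{17}{10} → 2a - \tfrac{35}{24}b + \tfrac{5}{12}c - \tfrac{37}{10}
  leading term a: subtract (2)·f_3 from 2a - \tfrac{35}{24}b + \tfrac{5}{12}c - \tfrac{37}{10} → -\tfrac{35}{24}b - \tfrac{19}{12}c + \tfrac{3}{10}
  leading term b: no divisor's leading term divides it; move -\tfrac{35}{24}b to the remainder.
  leading term c: no divisor's leading term divides it; move -\tfrac{19}{12}c to the remainder.
  leading term 1: no divisor's leading term divides it; move \tfrac{3}{10} to the remainder.
  remainder -\tfrac{7}{40}b^{2} - \tfrac{35}{24}b - \tfrac{19}{12}c + \tfrac{3}{10} ≠ 0; add g_4 = -\tfrac{7}{40}b^{2} - \tfrac{35}{24}b - \tfrac{19}{12}c + \tfrac{3}{10} to the basis.

The other S-polynomials (S(f_1,f_2), S(f_1,f_3), S(f_1,g_4), S(f_2,g_4), S(f_3,g_4)) all reduce to 0 modulo the current basis, so we have a Gröbner basis.
Inter-reduce: drop elements whose leading term is divisible by another's, tail-reduce, and make monic.

G = {b^{2} + \tfrac{25}{3}b + \tfrac{190}{21}c - \tfrac{12}{7}, c^{2} + \tfrac{4}{3}b - \tfrac{5}{3}c + 2, a + c - 2}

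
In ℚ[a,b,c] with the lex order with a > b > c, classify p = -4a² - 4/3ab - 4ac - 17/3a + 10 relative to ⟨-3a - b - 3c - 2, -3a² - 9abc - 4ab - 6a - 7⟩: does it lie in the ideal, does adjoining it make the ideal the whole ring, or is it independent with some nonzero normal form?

-4a² - 4/3ab - 4ac - 17/3a + 10 is independent of I; its normal form modulo I is b + 3c + 12.

First compute the reduced Gröbner basis of I by Buchberger's algorithm.
f_1 = -3a - b - 3c - 2, LT = a.
f_2 = -3a² - 9abc - 4ab - 6a - 7, LT = a².

S(f_1,f_2): lcm = a². S = -3abc - ab + ac - 4/3a - 7/3.
  reduce S modulo (f_1, f_2):
  remainder b²c + ⅓b² + 3bc² + 8/3bc + 10/9b - c² + ⅔c - 13/9 ≠ 0; add h_3 = b²c + ⅓b² + 3bc² + 8/3bc + 10/9b - c² + ⅔c - 13/9 to the basis.

The other S-polynomials (S(f_1,h_3), S(f_2,h_3)) all reduce to 0 modulo the current basis, so we have a Gröbner basis.
Inter-reduce: drop elements whose leading term is divisible by another's, tail-reduce, and make monic.
Reduced Gröbner basis: {a + ⅓b + c + ⅔, b²c + ⅓b² + 3bc² + 8/3bc + 10/9b - c² + ⅔c - 13/9}.
Label its elements g_1 = a + ⅓b + c + ⅔, g_2 = b²c + ⅓b² + 3bc² + 8/3bc + 10/9b - c² + ⅔c - 13/9.

Reduce p = -4a² - 4/3ab - 4ac - 17/3a + 10 modulo G:
  leading term a²: subtract (-4a)·g_1 from -4a² - 4/3ab - 4ac - 17/3a + 10 → -3a + 10
  leading term a: subtract (-3)·g_1 from -3a + 10 → b + 3c + 12
  leading term b: no divisor's leading term divides it; move b to the remainder.
  leading term c: no divisor's leading term divides it; move 3c to the remainder.
  leading term 1: no divisor's leading term divides it; move 12 to the remainder.
  normal form = b + 3c + 12.
The normal form is nonzero, so p ∉ I. Since p minus its normal form lies in I, I + (p) = I + (r) where r = b + 3c + 12; decide whether this ideal is the whole ring.
Run Buchberger on G together with r (pairs among the g_i already reduce to 0 since G is a Gröbner basis):
g_1 = a + ⅓b + c + ⅔, LT = a.
g_2 = b²c + ⅓b² + 3bc² + 8/3bc + 10/9b - c² + ⅔c - 13/9, LT = b²c.
r = b + 3c + 12, LT = b.

S(g_2,r): lcm = b²c. S = ⅓b² - 28/3bc + 10/9b - c² + ⅔c - 13/9.
  reduce S modulo (g_1, g_2, r):
  remainder 30c² + 400/3c + 299/9 ≠ 0; add m_4 = 30c² + 400/3c + 299/9 to the basis.

The other S-polynomials (S(g_1,g_2), S(g_1,r), S(g_1,m_4), S(g_2,m_4), S(r,m_4)) all reduce to 0 modulo the current basis, so we have a Gröbner basis.
Inter-reduce: drop elements whose leading term is divisible by another's, tail-reduce, and make monic.
Reduced Gröbner basis: {a - 10/3, b + 3c + 12, c² + 40/9c + 299/270}.
The reduced Gröbner basis of I + (p) is {a - 10/3, b + 3c + 12, c² + 40/9c + 299/270} ≠ {1}, a proper ideal, so the enlarged system stays consistent: p is independent of I, with normal form b + 3c + 12.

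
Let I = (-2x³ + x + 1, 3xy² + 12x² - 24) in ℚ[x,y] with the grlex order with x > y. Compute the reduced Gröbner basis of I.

f_1 = -2x³ + x + 1, LT = x³.
f_2 = 3xy² + 12x² - 24, LT = xy².

S(f_1,f_2): lcm = x³y². S = -4x⁴ - ½xy² + 8x² - ½y².
  leading term x⁴: subtract (2x)·f_1 from -4x⁴ - ½xy² + 8x² - ½y² → -½xy² + 6x² - ½y² - 2x
  leading term xy²: subtract (-⅙)·f_2 from -½xy² + 6x² - ½y² - 2x → 8x² - ½y² - 2x - 4
  leading term x²: no divisor's leading term divides it; move 8x² to the remainder.
  leading term y²: no divisor's leading term divides it; move -½y² to the remainder.
  leading term x: no divisor's leading term divides it; move -2x to the remainder.
  leading term 1: no divisor's leading term divides it; move -4 to the remainder.
  remainder 8x² - ½y² - 2x - 4 ≠ 0; add g_3 = 8x² - ½y² - 2x - 4 to the basis.

S(f_1,g_3): lcm = x³. S = 1/16xy² + ¼x² - ½.
  leading term xy²: subtract (1/48)·f_2 from 1/16xy² + ¼x² - ½ → 0
  remainder 0.

S(f_2,g_3): lcm = x²y². S = 1/16y⁴ + 4x³ + ¼xy² + ½y² - 8x.
  leading term y⁴: no divisor's leading term divides it; move 1/16y⁴ to the remainder.
  leading term x³: subtract (-2)·f_1 from 4x³ + ¼xy² + ½y² - 8x → ¼xy² + ½y² - 6x + 2
  leading term xy²: subtract (1/12)·f_2 from ¼xy² + ½y² - 6x + 2 → -x² + ½y² - 6x + 4
  leading term x²: subtract (-⅛)·g_3 from -x² + ½y² - 6x + 4 → 7/16y² - 25/4x + 7/2
  leading term y²: no divisor's leading term divides it; move 7/16y² to the remainder.
  leading term x: no divisor's leading term divides it; move -25/4x to the remainder.
  leading term 1: no divisor's leading term divides it; move 7/2 to the remainder.
  remainder 1/16y⁴ + 7/16y² - 25/4x + 7/2 ≠ 0; add g_4 = 1/16y⁴ + 7/16y² - 25/4x + 7/2 to the basis.

S(f_1,g_4): leading monomials are coprime, so the S-polynomial reduces to 0 (Buchberger's first criterion).
S(f_2,g_4): lcm = xy⁴. S = 4x²y² - 7xy² + 100x² - 8y² - 56x.
  leading term x²y²: subtract (4/3x)·f_2 from 4x²y² - 7xy² + 100x² - 8y² - 56x → -16x³ - 7xy² + 100x² - 8y² - 24x
  leading term x³: subtract (8)·f_1 from -16x³ - 7xy² + 100x² - 8y² - 24x → -7xy² + 100x² - 8y² - 32x - 8
  leading term xy²: subtract (-7/3)·f_2 from -7xy² + 100x² - 8y² - 32x - 8 → 128x² - 8y² - 32x - 64
  leading term x²: subtract (16)·g_3 from 128x² - 8y² - 32x - 64 → 0
  remainder 0.

S(g_3,g_4): leading monomials are coprime, so the S-polynomial reduces to 0 (Buchberger's first criterion).
Every S-polynomial of the final basis reduces to 0, so we have a Gröbner basis.
Inter-reduce: drop elements whose leading term is divisible by another's, tail-reduce, and make monic.

G = {y⁴ + 7y² - 100x + 56, xy² + ¼y² + x - 6, x² - 1/16y² - ¼x - ½}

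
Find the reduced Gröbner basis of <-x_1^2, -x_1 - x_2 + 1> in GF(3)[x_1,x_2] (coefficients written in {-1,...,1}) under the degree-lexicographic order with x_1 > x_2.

G = {x_2^2 + x_2 + 1, x_1 + x_2 - 1}

This is the nonlinear analogue of row-reducing a linear system.

f_1 = -x_1^2, LT = x_1^2.
f_2 = -x_1 - x_2 + 1, LT = x_1.

S(f_1,f_2): lcm = x_1^2. S = -x_1x_2 + x_1.
  leading term x_1x_2: subtract (x_2)·f_2 from -x_1x_2 + x_1 → x_2^2 + x_1 - x_2
  leading term x_2^2: no divisor's leading term divides it; move x_2^2 to the remainder.
  leading term x_1: subtract (-1)·f_2 from x_1 - x_2 → x_2 + 1
  leading term x_2: no divisor's leading term divides it; move x_2 to the remainder.
  leading term 1: no divisor's leading term divides it; move 1 to the remainder.
  remainder x_2^2 + x_2 + 1 ≠ 0; add g_3 = x_2^2 + x_2 + 1 to the basis.

The other S-polynomials (S(f_1,g_3), S(f_2,g_3)) all reduce to 0 modulo the current basis, so we have a Gröbner basis.
Inter-reduce: drop elements whose leading term is divisible by another's, tail-reduce, and make monic.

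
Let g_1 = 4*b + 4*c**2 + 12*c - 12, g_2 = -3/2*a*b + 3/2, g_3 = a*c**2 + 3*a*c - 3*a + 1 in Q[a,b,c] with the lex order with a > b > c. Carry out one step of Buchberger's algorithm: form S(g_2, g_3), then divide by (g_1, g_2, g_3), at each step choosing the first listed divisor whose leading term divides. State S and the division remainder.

lcm(LM(g_2), LM(g_3)) = a*b*c**2.
S = (lcm/LT(g_2))·g_2 − (lcm/LT(g_3))·g_3 = -3*a*b*c + 3*a*b - b - c**2.
Reduce S modulo (g_1, g_2, g_3) in that order:
  leading term a*b*c: subtract (-3/4*a*c)·g_1 from -3*a*b*c + 3*a*b - b - c**2 → 3*a*b + 3*a*c**3 + 9*a*c**2 - 9*a*c - b - c**2
  leading term a*b: subtract (3/4*a)·g_1 from 3*a*b + 3*a*c**3 + 9*a*c**2 - 9*a*c - b - c**2 → 3*a*c**3 + 6*a*c**2 - 18*a*c + 9*a - b - c**2
  leading term a*c**3: subtract (3*c)·g_3 from 3*a*c**3 + 6*a*c**2 - 18*a*c + 9*a - b - c**2 → -3*a*c**2 - 9*a*c + 9*a - b - c**2 - 3*c
  leading term a*c**2: subtract (-3)·g_3 from -3*a*c**2 - 9*a*c + 9*a - b - c**2 - 3*c → -b - c**2 - 3*c + 3
  leading term b: subtract (-1/4)·g_1 from -b - c**2 - 3*c + 3 → 0
The remainder is 0, so this S-polynomial contributes no new basis element.

S(g_2, g_3) = -3*a*b*c + 3*a*b - b - c**2; remainder on division = 0.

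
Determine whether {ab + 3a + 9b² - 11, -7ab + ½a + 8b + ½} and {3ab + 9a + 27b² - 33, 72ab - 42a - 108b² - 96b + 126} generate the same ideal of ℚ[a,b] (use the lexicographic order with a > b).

Yes, the ideals are equal.

Two ideals are equal iff their reduced Gröbner bases coincide (the reduced basis is unique for a fixed ordering).
Buchberger on the first generating set:
f_1 = ab + 3a + 9b² - 11, LT = ab.
f_2 = -7ab + ½a + 8b + ½, LT = ab.

S(f_1,f_2): lcm = ab. S = 43/14a + 9b² + 8/7b - 153/14.
  leading term a: no divisor's leading term divides it; move 43/14a to the remainder.
  leading term b²: no divisor's leading term divides it; move 9b² to the remainder.
  leading term b: no divisor's leading term divides it; move 8/7b to the remainder.
  leading term 1: no divisor's leading term divides it; move -153/14 to the remainder.
  remainder 43/14a + 9b² + 8/7b - 153/14 ≠ 0; add g_3 = 43/14a + 9b² + 8/7b - 153/14 to the basis.

S(f_1,g_3): lcm = ab. S = 3a - 126/43b³ + 371/43b² + 153/43b - 11.
  leading term a: subtract (42/43)·g_3 from 3a - 126/43b³ + 371/43b² + 153/43b - 11 → -126/43b³ - 7/43b² + 105/43b - 14/43
  leading term b³: no divisor's leading term divides it; move -126/43b³ to the remainder.
  leading term b²: no divisor's leading term divides it; move -7/43b² to the remainder.
  leading term b: no divisor's leading term divides it; move 105/43b to the remainder.
  leading term 1: no divisor's leading term divides it; move -14/43 to the remainder.
  remainder -126/43b³ - 7/43b² + 105/43b - 14/43 ≠ 0; add g_4 = -126/43b³ - 7/43b² + 105/43b - 14/43 to the basis.

The other S-polynomials (S(f_2,g_3), S(f_1,g_4), S(f_2,g_4), S(g_3,g_4)) all reduce to 0 modulo the current basis, so we have a Gröbner basis.
Inter-reduce: drop elements whose leading term is divisible by another's, tail-reduce, and make monic.
Reduced Gröbner basis: {a + 126/43b² + 16/43b - 153/43, b³ + 1/18b² - ⅚b + 1/9}.

Buchberger on the second generating set:
h_1 = 3ab + 9a + 27b² - 33, LT = ab.
h_2 = 72ab - 42a - 108b² - 96b + 126, LT = ab.

S(h_1,h_2): lcm = ab. S = 43/12a + 21/2b² + 4/3b - 51/4.
  leading term a: no divisor's leading term divides it; move 43/12a to the remainder.
  leading term b²: no divisor's leading term divides it; move 21/2b² to the remainder.
  leading term b: no divisor's leading term divides it; move 4/3b to the remainder.
  leading term 1: no divisor's leading term divides it; move -51/4 to the remainder.
  remainder 43/12a + 21/2b² + 4/3b - 51/4 ≠ 0; add k_3 = 43/12a + 21/2b² + 4/3b - 51/4 to the basis.

S(h_1,k_3): lcm = ab. S = 3a - 126/43b³ + 371/43b² + 153/43b - 11.
  leading term a: subtract (36/43)·k_3 from 3a - 126/43b³ + 371/43b² + 153/43b - 11 → -126/43b³ - 7/43b² + 105/43b - 14/43
  leading term b³: no divisor's leading term divides it; move -126/43b³ to the remainder.
  leading term b²: no divisor's leading term divides it; move -7/43b² to the remainder.
  leading term b: no divisor's leading term divides it; move 105/43b to the remainder.
  leading term 1: no divisor's leading term divides it; move -14/43 to the remainder.
  remainder -126/43b³ - 7/43b² + 105/43b - 14/43 ≠ 0; add k_4 = -126/43b³ - 7/43b² + 105/43b - 14/43 to the basis.

The other S-polynomials (S(h_2,k_3), S(h_1,k_4), S(h_2,k_4), S(k_3,k_4)) all reduce to 0 modulo the current basis, so we have a Gröbner basis.
Inter-reduce: drop elements whose leading term is divisible by another's, tail-reduce, and make monic.
Reduced Gröbner basis: {a + 126/43b² + 16/43b - 153/43, b³ + 1/18b² - ⅚b + 1/9}.

These coincide, so the ideals are equal.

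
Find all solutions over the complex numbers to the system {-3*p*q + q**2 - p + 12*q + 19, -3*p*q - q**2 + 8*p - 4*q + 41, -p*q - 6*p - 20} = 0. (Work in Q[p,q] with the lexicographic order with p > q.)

Compute a lex Gröbner basis by Buchberger's algorithm.
f_1 = -3*p*q - p + q**2 + 12*q + 19, LT = p*q.
f_2 = -3*p*q + 8*p - q**2 - 4*q + 41, LT = p*q.
f_3 = -p*q - 6*p - 20, LT = p*q.

S(f_1,f_2): lcm = p*q. S = 3*p - 2/3*q**2 - 16/3*q + 22/3.
  leading term p: no divisor's leading term divides it; move 3*p to the remainder.
  leading term q**2: no divisor's leading term divides it; move -2/3*q**2 to the remainder.
  leading term q: no divisor's leading term divides it; move -16/3*q to the remainder.
  leading term 1: no divisor's leading term divides it; move 22/3 to the remainder.
  remainder 3*p - 2/3*q**2 - 16/3*q + 22/3 ≠ 0; add h_4 = 3*p - 2/3*q**2 - 16/3*q + 22/3 to the basis.

S(f_1,f_3): lcm = p*q. S = -17/3*p - 1/3*q**2 - 4*q - 79/3.
  leading term p: subtract (-17/9)·h_4 from -17/3*p - 1/3*q**2 - 4*q - 79/3 → -43/27*q**2 - 380/27*q - 337/27
  leading term q**2: no divisor's leading term divides it; move -43/27*q**2 to the remainder.
  leading term q: no divisor's leading term divides it; move -380/27*q to the remainder.
  leading term 1: no divisor's leading term divides it; move -337/27 to the remainder.
  remainder -43/27*q**2 - 380/27*q - 337/27 ≠ 0; add h_5 = -43/27*q**2 - 380/27*q - 337/27 to the basis.

S(f_2,f_3): lcm = p*q. S = -26/3*p + 1/3*q**2 + 4/3*q - 101/3.
  leading term p: subtract (-26/9)·h_4 from -26/3*p + 1/3*q**2 + 4/3*q - 101/3 → -43/27*q**2 - 380/27*q - 337/27
  leading term q**2: subtract (1)·h_5 from -43/27*q**2 - 380/27*q - 337/27 → 0
  remainder 0.

S(f_1,h_4): lcm = p*q. S = 1/3*p + 2/9*q**3 + 13/9*q**2 - 58/9*q - 19/3.
  leading term p: subtract (1/9)·h_4 from 1/3*p + 2/9*q**3 + 13/9*q**2 - 58/9*q - 19/3 → 2/9*q**3 + 41/27*q**2 - 158/27*q - 193/27
  leading term q**3: subtract (-6/43*q)·h_5 from 2/9*q**3 + 41/27*q**2 - 158/27*q - 193/27 → -517/1161*q**2 - 8816/1161*q - 193/27
  leading term q**2: subtract (517/1849)·h_5 from -517/1161*q**2 - 8816/1161*q - 193/27 → -6764/1849*q - 6764/1849
  leading term q: no divisor's leading term divides it; move -6764/1849*q to the remainder.
  leading term 1: no divisor's leading term divides it; move -6764/1849 to the remainder.
  remainder -6764/1849*q - 6764/1849 ≠ 0; add h_6 = -6764/1849*q - 6764/1849 to the basis.

S(f_2,h_4): lcm = p*q. S = -8/3*p + 2/9*q**3 + 19/9*q**2 - 10/9*q - 41/3.
  leading term p: subtract (-8/9)·h_4 from -8/3*p + 2/9*q**3 + 19/9*q**2 - 10/9*q - 41/3 → 2/9*q**3 + 41/27*q**2 - 158/27*q - 193/27
  leading term q**3: subtract (-6/43*q)·h_5 from 2/9*q**3 + 41/27*q**2 - 158/27*q - 193/27 → -517/1161*q**2 - 8816/1161*q - 193/27
  leading term q**2: subtract (517/1849)·h_5 from -517/1161*q**2 - 8816/1161*q - 193/27 → -6764/1849*q - 6764/1849
  leading term q: subtract (1)·h_6 from -6764/1849*q - 6764/1849 → 0
  remainder 0.

S(f_3,h_4): lcm = p*q. S = 6*p + 2/9*q**3 + 16/9*q**2 - 22/9*q + 20.
  leading term p: subtract (2)·h_4 from 6*p + 2/9*q**3 + 16/9*q**2 - 22/9*q + 20 → 2/9*q**3 + 28/9*q**2 + 74/9*q + 16/3
  leading term q**3: subtract (-6/43*q)·h_5 from 2/9*q**3 + 28/9*q**2 + 74/9*q + 16/3 → 148/129*q**2 + 836/129*q + 16/3
  leading term q**2: subtract (-1332/1849)·h_5 from 148/129*q**2 + 836/129*q + 16/3 → -6764/1849*q - 6764/1849
  leading term q: subtract (1)·h_6 from -6764/1849*q - 6764/1849 → 0
  remainder 0.

S(f_1,h_5): lcm = p*q**2. S = -1097/129*p*q - 337/43*p - 1/3*q**3 - 4*q**2 - 19/3*q.
  leading term p*q: subtract (1097/387)·f_1 from -1097/129*p*q - 337/43*p - 1/3*q**3 - 4*q**2 - 19/3*q → -1936/387*p - 1/3*q**3 - 2645/387*q**2 - 1735/43*q - 20843/387
  leading term p: subtract (-1936/1161)·h_4 from -1936/387*p - 1/3*q**3 - 2645/387*q**2 - 1735/43*q - 20843/387 → -1/3*q**3 - 27677/3483*q**2 - 171511/3483*q - 144995/3483
  leading term q**3: subtract (9/43*q)·h_5 from -1/3*q**3 - 27677/3483*q**2 - 171511/3483*q - 144995/3483 → -17417/3483*q**2 - 162412/3483*q - 144995/3483
  leading term q**2: subtract (17417/5547)·h_5 from -17417/3483*q**2 - 162412/3483*q - 144995/3483 → -13528/5547*q - 13528/5547
  leading term q: subtract (2/3)·h_6 from -13528/5547*q - 13528/5547 → 0
  remainder 0.

S(f_2,h_5): lcm = p*q**2. S = -1484/129*p*q - 337/43*p + 1/3*q**3 + 4/3*q**2 - 41/3*q.
  leading term p*q: subtract (1484/387)·f_1 from -1484/129*p*q - 337/43*p + 1/3*q**3 + 4/3*q**2 - 41/3*q → -1549/387*p + 1/3*q**3 - 968/387*q**2 - 7699/129*q - 28196/387
  leading term p: subtract (-1549/1161)·h_4 from -1549/387*p + 1/3*q**3 - 968/387*q**2 - 7699/129*q - 28196/387 → 1/3*q**3 - 11810/3483*q**2 - 232657/3483*q - 219686/3483
  leading term q**3: subtract (-9/43*q)·h_5 from 1/3*q**3 - 11810/3483*q**2 - 232657/3483*q - 219686/3483 → -22070/3483*q**2 - 241756/3483*q - 219686/3483
  leading term q**2: subtract (22070/5547)·h_5 from -22070/3483*q**2 - 241756/3483*q - 219686/3483 → -74404/5547*q - 74404/5547
  leading term q: subtract (11/3)·h_6 from -74404/5547*q - 74404/5547 → 0
  remainder 0.

S(f_3,h_5): lcm = p*q**2. S = -122/43*p*q - 337/43*p + 20*q.
  leading term p*q: subtract (122/129)·f_1 from -122/43*p*q - 337/43*p + 20*q → -889/129*p - 122/129*q**2 + 372/43*q - 2318/129
  leading term p: subtract (-889/387)·h_4 from -889/129*p - 122/129*q**2 + 372/43*q - 2318/129 → -2876/1161*q**2 - 4180/1161*q - 1304/1161
  leading term q**2: subtract (2876/1849)·h_5 from -2876/1161*q**2 - 4180/1161*q - 1304/1161 → 33820/1849*q + 33820/1849
  leading term q: subtract (-5)·h_6 from 33820/1849*q + 33820/1849 → 0
  remainder 0.

S(h_4,h_5): leading monomials are coprime, so the S-polynomial reduces to 0 (Buchberger's first criterion).
S(f_1,h_6): lcm = p*q. S = -2/3*p - 1/3*q**2 - 4*q - 19/3.
  leading term p: subtract (-2/9)·h_4 from -2/3*p - 1/3*q**2 - 4*q - 19/3 → -13/27*q**2 - 140/27*q - 127/27
  leading term q**2: subtract (13/43)·h_5 from -13/27*q**2 - 140/27*q - 127/27 → -40/43*q - 40/43
  leading term q: subtract (430/1691)·h_6 from -40/43*q - 40/43 → 0
  remainder 0.

S(f_2,h_6): lcm = p*q. S = -11/3*p + 1/3*q**2 + 4/3*q - 41/3.
  leading term p: subtract (-11/9)·h_4 from -11/3*p + 1/3*q**2 + 4/3*q - 41/3 → -13/27*q**2 - 140/27*q - 127/27
  leading term q**2: subtract (13/43)·h_5 from -13/27*q**2 - 140/27*q - 127/27 → -40/43*q - 40/43
  leading term q: subtract (430/1691)·h_6 from -40/43*q - 40/43 → 0
  remainder 0.

S(f_3,h_6): lcm = p*q. S = 5*p + 20.
  leading term p: subtract (5/3)·h_4 from 5*p + 20 → 10/9*q**2 + 80/9*q + 70/9
  leading term q**2: subtract (-30/43)·h_5 from 10/9*q**2 + 80/9*q + 70/9 → -40/43*q - 40/43
  leading term q: subtract (430/1691)·h_6 from -40/43*q - 40/43 → 0
  remainder 0.

S(h_4,h_6): leading monomials are coprime, so the S-polynomial reduces to 0 (Buchberger's first criterion).
S(h_5,h_6): lcm = q**2. S = 337/43*q + 337/43.
  leading term q: subtract (-14491/6764)·h_6 from 337/43*q + 337/43 → 0
  remainder 0.

Every S-polynomial of the final basis reduces to 0, so we have a Gröbner basis.
Inter-reduce: drop elements whose leading term is divisible by another's, tail-reduce, and make monic.
Reduced Gröbner basis: {p + 4, q + 1}.

A lex Gröbner basis eliminates variables successively. Here q + 1 depends only on q, with roots {-1}; lifting each root through the earlier basis elements recovers the full solutions.
  q = -1: the earlier basis element becomes p + 4 = 0, giving p = -4 — point (-4, -1).
Each listed point satisfies every original equation (direct substitution).

{(-4, -1)}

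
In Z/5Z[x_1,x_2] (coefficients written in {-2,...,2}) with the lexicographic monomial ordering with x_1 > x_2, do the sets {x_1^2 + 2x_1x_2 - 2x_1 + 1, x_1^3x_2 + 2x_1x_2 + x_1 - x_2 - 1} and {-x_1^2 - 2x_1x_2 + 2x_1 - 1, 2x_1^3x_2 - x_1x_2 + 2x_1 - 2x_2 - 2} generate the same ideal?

Two ideals are equal iff their reduced Gröbner bases coincide (the reduced basis is unique for a fixed ordering).
Buchberger on the first generating set:
f_1 = x_1^2 + 2x_1x_2 - 2x_1 + 1, LT = x_1^2.
f_2 = x_1^3x_2 + 2x_1x_2 + x_1 - x_2 - 1, LT = x_1^3x_2.

S(f_1,f_2): lcm = x_1^3x_2. S = 2x_1^2x_2^2 - 2x_1^2x_2 - x_1x_2 - x_1 + x_2 + 1.
  reduce S modulo (f_1, f_2):
  remainder x_1x_2^3 - 2x_1x_2^2 - x_1 - 2x_2^2 - 2x_2 + 1 ≠ 0; add g_3 = x_1x_2^3 - 2x_1x_2^2 - x_1 - 2x_2^2 - 2x_2 + 1 to the basis.

S(f_1,g_3): lcm = x_1^2x_2^3. S = 2x_1^2x_2^2 + x_1^2 + 2x_1x_2^4 - 2x_1x_2^3 + 2x_1x_2^2 + 2x_1x_2 - x_1 + x_2^3.
  reduce S modulo (f_1, f_2, g_3):
  remainder 2x_1x_2^2 + 2x_1x_2 - x_1 - 2x_2^2 - x_2 + 1 ≠ 0; add g_4 = 2x_1x_2^2 + 2x_1x_2 - x_1 - 2x_2^2 - x_2 + 1 to the basis.

S(f_2,g_3): lcm = x_1^3x_2^3. S = 2x_1^3x_2^2 + x_1^3 + 2x_1^2x_2^2 + 2x_1^2x_2 - x_1^2 + 2x_1x_2^3 + x_1x_2^2 - x_2^3 - x_2^2.
  reduce S modulo (f_1, f_2, g_3, g_4):
  remainder -x_1x_2 - x_2^3 + 2x_2^2 - x_2 ≠ 0; add g_5 = -x_1x_2 - x_2^3 + 2x_2^2 - x_2 to the basis.

S(g_3,g_5): lcm = x_1x_2^3. S = -2x_1x_2^2 - x_1 - x_2^5 + 2x_2^4 - x_2^3 - 2x_2^2 - 2x_2 + 1.
  reduce S modulo (f_1, f_2, g_3, g_4, g_5):
  remainder -2x_1 - x_2^5 + 2x_2^4 + 2x_2^3 + 2 ≠ 0; add g_6 = -2x_1 - x_2^5 + 2x_2^4 + 2x_2^3 + 2 to the basis.

S(g_4,g_5): lcm = x_1x_2^2. S = x_1x_2 + 2x_1 - x_2^4 + 2x_2^3 - 2x_2^2 + 2x_2 - 2.
  reduce S modulo (f_1, f_2, g_3, g_4, g_5, g_6):
  remainder -x_2^5 + x_2^4 - 2x_2^3 + x_2 ≠ 0; add g_7 = -x_2^5 + x_2^4 - 2x_2^3 + x_2 to the basis.

The other S-polynomials (S(f_1,g_4), S(f_2,g_4), S(g_3,g_4), S(f_1,g_5), S(f_2,g_5), S(f_1,g_6), S(f_2,g_6), S(g_3,g_6), S(g_4,g_6), S(g_5,g_6), S(f_1,g_7), S(f_2,g_7), S(g_3,g_7), S(g_4,g_7), S(g_5,g_7), S(g_6,g_7)) all reduce to 0 modulo the current basis, so we have a Gröbner basis.
Inter-reduce: drop elements whose leading term is divisible by another's, tail-reduce, and make monic.
Reduced Gröbner basis: {x_1 + 2x_2^4 - 2x_2^3 - 2x_2 - 1, x_2^5 - x_2^4 + 2x_2^3 - x_2}.

Buchberger on the second generating set:
h_1 = -x_1^2 - 2x_1x_2 + 2x_1 - 1, LT = x_1^2.
h_2 = 2x_1^3x_2 - x_1x_2 + 2x_1 - 2x_2 - 2, LT = x_1^3x_2.

S(h_1,h_2): lcm = x_1^3x_2. S = 2x_1^2x_2^2 - 2x_1^2x_2 - x_1x_2 - x_1 + x_2 + 1.
  reduce S modulo (h_1, h_2):
  remainder x_1x_2^3 - 2x_1x_2^2 - x_1 - 2x_2^2 - 2x_2 + 1 ≠ 0; add k_3 = x_1x_2^3 - 2x_1x_2^2 - x_1 - 2x_2^2 - 2x_2 + 1 to the basis.

S(h_1,k_3): lcm = x_1^2x_2^3. S = 2x_1^2x_2^2 + x_1^2 + 2x_1x_2^4 - 2x_1x_2^3 + 2x_1x_2^2 + 2x_1x_2 - x_1 + x_2^3.
  reduce S modulo (h_1, h_2, k_3):
  remainder 2x_1x_2^2 + 2x_1x_2 - x_1 - 2x_2^2 - x_2 + 1 ≠ 0; add k_4 = 2x_1x_2^2 + 2x_1x_2 - x_1 - 2x_2^2 - x_2 + 1 to the basis.

S(h_2,k_3): lcm = x_1^3x_2^3. S = 2x_1^3x_2^2 + x_1^3 + 2x_1^2x_2^2 + 2x_1^2x_2 - x_1^2 + 2x_1x_2^3 + x_1x_2^2 - x_2^3 - x_2^2.
  reduce S modulo (h_1, h_2, k_3, k_4):
  remainder -x_1x_2 - x_2^3 + 2x_2^2 - x_2 ≠ 0; add k_5 = -x_1x_2 - x_2^3 + 2x_2^2 - x_2 to the basis.

S(k_3,k_5): lcm = x_1x_2^3. S = -2x_1x_2^2 - x_1 - x_2^5 + 2x_2^4 - x_2^3 - 2x_2^2 - 2x_2 + 1.
  reduce S modulo (h_1, h_2, k_3, k_4, k_5):
  remainder -2x_1 - x_2^5 + 2x_2^4 + 2x_2^3 + 2 ≠ 0; add k_6 = -2x_1 - x_2^5 + 2x_2^4 + 2x_2^3 + 2 to the basis.

S(k_4,k_5): lcm = x_1x_2^2. S = x_1x_2 + 2x_1 - x_2^4 + 2x_2^3 - 2x_2^2 + 2x_2 - 2.
  reduce S modulo (h_1, h_2, k_3, k_4, k_5, k_6):
  remainder -x_2^5 + x_2^4 - 2x_2^3 + x_2 ≠ 0; add k_7 = -x_2^5 + x_2^4 - 2x_2^3 + x_2 to the basis.

The other S-polynomials (S(h_1,k_4), S(h_2,k_4), S(k_3,k_4), S(h_1,k_5), S(h_2,k_5), S(h_1,k_6), S(h_2,k_6), S(k_3,k_6), S(k_4,k_6), S(k_5,k_6), S(h_1,k_7), S(h_2,k_7), S(k_3,k_7), S(k_4,k_7), S(k_5,k_7), S(k_6,k_7)) all reduce to 0 modulo the current basis, so we have a Gröbner basis.
Inter-reduce: drop elements whose leading term is divisible by another's, tail-reduce, and make monic.
Reduced Gröbner basis: {x_1 + 2x_2^4 - 2x_2^3 - 2x_2 - 1, x_2^5 - x_2^4 + 2x_2^3 - x_2}.

Same reduced basis, so the two generating sets span the same ideal.

Yes, the ideals are equal.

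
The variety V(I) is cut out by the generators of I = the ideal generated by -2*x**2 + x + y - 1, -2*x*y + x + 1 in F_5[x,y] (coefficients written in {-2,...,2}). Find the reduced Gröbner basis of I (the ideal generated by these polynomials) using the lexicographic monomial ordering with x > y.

G = {x - y**2 - y - 1, y**3 - 2*y**2 - 2*y - 1}

f_1 = -2*x**2 + x + y - 1, LT = x**2.
f_2 = -2*x*y + x + 1, LT = x*y.

S(f_1,f_2): lcm = x**2*y. S = -2*x**2 + 2*x*y - 2*x + 2*y**2 - 2*y.
  reduce S modulo (f_1, f_2):
  remainder -2*x + 2*y**2 + 2*y + 2 ≠ 0; add g_3 = -2*x + 2*y**2 + 2*y + 2 to the basis.

S(f_2,g_3): lcm = x*y. S = 2*x + y**3 + y**2 + y + 2.
  reduce S modulo (f_1, f_2, g_3):
  remainder y**3 - 2*y**2 - 2*y - 1 ≠ 0; add g_4 = y**3 - 2*y**2 - 2*y - 1 to the basis.

The other S-polynomials (S(f_1,g_3), S(f_1,g_4), S(f_2,g_4), S(g_3,g_4)) all reduce to 0 modulo the current basis, so we have a Gröbner basis.
Inter-reduce: drop elements whose leading term is divisible by another's, tail-reduce, and make monic.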